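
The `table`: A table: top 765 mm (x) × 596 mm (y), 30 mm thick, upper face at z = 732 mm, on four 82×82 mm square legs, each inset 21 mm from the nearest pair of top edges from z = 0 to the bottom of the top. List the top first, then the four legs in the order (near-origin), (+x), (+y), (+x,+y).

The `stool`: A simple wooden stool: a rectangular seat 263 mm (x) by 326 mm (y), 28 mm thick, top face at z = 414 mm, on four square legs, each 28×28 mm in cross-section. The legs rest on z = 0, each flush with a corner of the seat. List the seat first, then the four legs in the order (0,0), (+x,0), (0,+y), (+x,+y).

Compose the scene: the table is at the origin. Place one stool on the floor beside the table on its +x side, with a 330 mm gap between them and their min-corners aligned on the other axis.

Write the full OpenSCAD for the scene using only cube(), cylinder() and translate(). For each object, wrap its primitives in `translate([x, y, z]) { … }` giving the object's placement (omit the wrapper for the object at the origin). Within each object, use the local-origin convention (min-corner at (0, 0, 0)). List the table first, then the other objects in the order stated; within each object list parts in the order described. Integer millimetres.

translate([0, 0, 702]) cube([765, 596, 30]);
translate([21, 21, 0]) cube([82, 82, 702]);
translate([662, 21, 0]) cube([82, 82, 702]);
translate([21, 493, 0]) cube([82, 82, 702]);
translate([662, 493, 0]) cube([82, 82, 702]);
translate([1095, 0, 0]) {
  translate([0, 0, 386]) cube([263, 326, 28]);
  cube([28, 28, 386]);
  translate([235, 0, 0]) cube([28, 28, 386]);
  translate([0, 298, 0]) cube([28, 28, 386]);
  translate([235, 298, 0]) cube([28, 28, 386]);
}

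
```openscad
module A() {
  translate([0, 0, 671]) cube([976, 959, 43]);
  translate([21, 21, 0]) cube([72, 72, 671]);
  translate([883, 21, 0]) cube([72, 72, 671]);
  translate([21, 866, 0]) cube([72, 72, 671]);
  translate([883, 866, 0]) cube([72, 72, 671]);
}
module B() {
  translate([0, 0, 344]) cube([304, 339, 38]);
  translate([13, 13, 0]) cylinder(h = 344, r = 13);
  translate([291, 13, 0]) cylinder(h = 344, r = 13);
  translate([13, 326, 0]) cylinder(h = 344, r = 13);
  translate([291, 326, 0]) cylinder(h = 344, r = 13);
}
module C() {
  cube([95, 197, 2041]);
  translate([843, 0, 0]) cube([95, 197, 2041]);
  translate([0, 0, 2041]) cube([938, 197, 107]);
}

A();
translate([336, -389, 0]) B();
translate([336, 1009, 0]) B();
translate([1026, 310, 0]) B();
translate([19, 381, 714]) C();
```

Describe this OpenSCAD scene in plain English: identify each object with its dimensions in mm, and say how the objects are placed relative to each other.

A is a table: top 976 mm (x) × 959 mm (y), 43 mm thick, upper face at z = 714 mm, on four 72×72 mm square legs, each inset 21 mm from the nearest pair of top edges, running from z = 0 to the bottom of the top.

B is a simple wooden stool: a rectangular seat 304 mm (x) by 339 mm (y), 38 mm thick, top face at z = 382 mm, on four round legs, each 26 mm in diameter. The legs rest on z = 0, each leg's axis is inset half a diameter from the nearest pair of seat edges (so the leg's bounding box is flush with the corner).

C is a rectangular door frame: two vertical jambs of 95×197 mm section, 2041 mm tall, with a clear opening 748 mm wide between their inner faces. A header 107 mm tall and 197 mm deep lies on top of the jambs and spans the full outside width.

Three stools sit around the table at the −y, +y, +x sides. The door frame is on top of the table, centred.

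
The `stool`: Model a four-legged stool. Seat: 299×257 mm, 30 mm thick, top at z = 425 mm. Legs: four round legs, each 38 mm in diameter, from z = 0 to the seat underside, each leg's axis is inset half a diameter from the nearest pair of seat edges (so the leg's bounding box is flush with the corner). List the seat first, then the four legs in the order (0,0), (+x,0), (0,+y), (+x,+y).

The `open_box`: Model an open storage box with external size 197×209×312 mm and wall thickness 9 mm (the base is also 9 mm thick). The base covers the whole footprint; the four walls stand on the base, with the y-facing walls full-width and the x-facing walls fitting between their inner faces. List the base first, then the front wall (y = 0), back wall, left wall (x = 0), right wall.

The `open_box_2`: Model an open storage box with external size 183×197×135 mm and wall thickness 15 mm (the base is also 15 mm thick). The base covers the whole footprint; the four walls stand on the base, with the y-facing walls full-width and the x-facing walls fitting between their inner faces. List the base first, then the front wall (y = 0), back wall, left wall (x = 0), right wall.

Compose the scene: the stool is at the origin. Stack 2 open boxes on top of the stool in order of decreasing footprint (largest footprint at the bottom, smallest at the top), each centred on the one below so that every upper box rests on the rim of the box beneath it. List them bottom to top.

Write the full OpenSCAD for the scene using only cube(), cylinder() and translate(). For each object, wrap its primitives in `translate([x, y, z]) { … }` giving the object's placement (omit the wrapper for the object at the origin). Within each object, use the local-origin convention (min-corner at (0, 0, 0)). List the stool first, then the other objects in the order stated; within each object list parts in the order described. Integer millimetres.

translate([0, 0, 395]) cube([299, 257, 30]);
translate([19, 19, 0]) cylinder(h = 395, r = 19);
translate([280, 19, 0]) cylinder(h = 395, r = 19);
translate([19, 238, 0]) cylinder(h = 395, r = 19);
translate([280, 238, 0]) cylinder(h = 395, r = 19);
translate([51, 24, 425]) {
  cube([197, 209, 9]);
  translate([0, 0, 9]) cube([197, 9, 303]);
  translate([0, 200, 9]) cube([197, 9, 303]);
  translate([0, 9, 9]) cube([9, 191, 303]);
  translate([188, 9, 9]) cube([9, 191, 303]);
}
translate([58, 30, 737]) {
  cube([183, 197, 15]);
  translate([0, 0, 15]) cube([183, 15, 120]);
  translate([0, 182, 15]) cube([183, 15, 120]);
  translate([0, 15, 15]) cube([15, 167, 120]);
  translate([168, 15, 15]) cube([15, 167, 120]);
}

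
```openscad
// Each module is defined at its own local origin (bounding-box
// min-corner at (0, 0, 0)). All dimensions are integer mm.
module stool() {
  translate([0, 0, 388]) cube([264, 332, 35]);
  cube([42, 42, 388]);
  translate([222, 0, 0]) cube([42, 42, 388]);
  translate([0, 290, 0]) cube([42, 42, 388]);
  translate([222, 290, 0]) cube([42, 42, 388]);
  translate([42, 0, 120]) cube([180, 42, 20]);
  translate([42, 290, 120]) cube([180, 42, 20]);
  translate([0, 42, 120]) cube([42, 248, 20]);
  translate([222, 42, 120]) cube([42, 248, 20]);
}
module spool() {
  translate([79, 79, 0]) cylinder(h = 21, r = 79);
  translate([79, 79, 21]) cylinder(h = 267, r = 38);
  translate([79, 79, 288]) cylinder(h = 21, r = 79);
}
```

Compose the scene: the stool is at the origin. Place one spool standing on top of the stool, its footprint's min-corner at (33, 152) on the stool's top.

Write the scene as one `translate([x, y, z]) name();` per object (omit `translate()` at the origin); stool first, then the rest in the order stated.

stool();
translate([33, 152, 423]) spool();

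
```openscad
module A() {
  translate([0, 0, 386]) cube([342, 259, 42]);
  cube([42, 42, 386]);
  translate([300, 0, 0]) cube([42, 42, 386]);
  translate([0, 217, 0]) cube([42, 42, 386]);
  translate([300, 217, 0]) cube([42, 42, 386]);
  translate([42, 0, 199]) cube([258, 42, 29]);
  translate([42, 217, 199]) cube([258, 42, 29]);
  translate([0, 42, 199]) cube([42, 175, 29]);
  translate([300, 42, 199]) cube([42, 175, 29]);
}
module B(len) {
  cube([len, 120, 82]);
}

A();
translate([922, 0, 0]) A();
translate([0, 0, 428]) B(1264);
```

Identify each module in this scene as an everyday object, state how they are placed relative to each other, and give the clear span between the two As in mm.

A is a stool. B is a beam. A beam spans the tops of two stools. The clear span between the two stools is 580 mm.

Second stool starts at x = 922; first ends at x = 342; clear span = 922 − 342 = 580 mm.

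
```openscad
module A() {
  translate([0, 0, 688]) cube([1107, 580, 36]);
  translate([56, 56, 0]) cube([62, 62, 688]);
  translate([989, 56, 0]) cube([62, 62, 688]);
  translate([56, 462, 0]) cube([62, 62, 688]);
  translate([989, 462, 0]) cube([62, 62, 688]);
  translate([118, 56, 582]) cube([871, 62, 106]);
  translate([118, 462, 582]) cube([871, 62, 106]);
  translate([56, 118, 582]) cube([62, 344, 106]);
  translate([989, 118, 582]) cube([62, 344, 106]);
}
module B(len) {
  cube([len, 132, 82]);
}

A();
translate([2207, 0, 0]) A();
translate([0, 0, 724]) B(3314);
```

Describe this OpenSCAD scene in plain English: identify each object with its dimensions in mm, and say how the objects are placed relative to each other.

A is a table: top 1107 mm (x) × 580 mm (y), 36 mm thick, upper face at z = 724 mm, on four 62×62 mm square legs, each inset 56 mm from the nearest pair of top edges, running from z = 0 to the bottom of the top. Four apron rails, 62 mm thick and 106 mm tall, run between adjacent legs with their top edges flush with the underside of the top and their outer faces flush with the legs' outer faces.

B is a rectangular beam 3314 mm long (x), 132 mm deep (y), 82 mm thick (z).

The beam spans the tops of two tables placed 1100 mm apart, resting at z = 724 mm.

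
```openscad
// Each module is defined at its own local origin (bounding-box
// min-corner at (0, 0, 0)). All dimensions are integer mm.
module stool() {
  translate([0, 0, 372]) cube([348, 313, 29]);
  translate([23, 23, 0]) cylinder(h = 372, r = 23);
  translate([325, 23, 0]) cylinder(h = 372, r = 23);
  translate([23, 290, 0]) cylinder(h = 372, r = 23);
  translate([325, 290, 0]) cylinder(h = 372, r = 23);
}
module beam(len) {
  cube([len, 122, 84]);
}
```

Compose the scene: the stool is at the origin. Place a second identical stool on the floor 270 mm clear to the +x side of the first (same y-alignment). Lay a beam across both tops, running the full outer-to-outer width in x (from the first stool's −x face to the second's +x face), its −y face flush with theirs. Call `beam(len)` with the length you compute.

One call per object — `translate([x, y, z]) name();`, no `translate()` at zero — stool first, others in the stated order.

stool();
translate([618, 0, 0]) stool();
translate([0, 0, 401]) beam(966);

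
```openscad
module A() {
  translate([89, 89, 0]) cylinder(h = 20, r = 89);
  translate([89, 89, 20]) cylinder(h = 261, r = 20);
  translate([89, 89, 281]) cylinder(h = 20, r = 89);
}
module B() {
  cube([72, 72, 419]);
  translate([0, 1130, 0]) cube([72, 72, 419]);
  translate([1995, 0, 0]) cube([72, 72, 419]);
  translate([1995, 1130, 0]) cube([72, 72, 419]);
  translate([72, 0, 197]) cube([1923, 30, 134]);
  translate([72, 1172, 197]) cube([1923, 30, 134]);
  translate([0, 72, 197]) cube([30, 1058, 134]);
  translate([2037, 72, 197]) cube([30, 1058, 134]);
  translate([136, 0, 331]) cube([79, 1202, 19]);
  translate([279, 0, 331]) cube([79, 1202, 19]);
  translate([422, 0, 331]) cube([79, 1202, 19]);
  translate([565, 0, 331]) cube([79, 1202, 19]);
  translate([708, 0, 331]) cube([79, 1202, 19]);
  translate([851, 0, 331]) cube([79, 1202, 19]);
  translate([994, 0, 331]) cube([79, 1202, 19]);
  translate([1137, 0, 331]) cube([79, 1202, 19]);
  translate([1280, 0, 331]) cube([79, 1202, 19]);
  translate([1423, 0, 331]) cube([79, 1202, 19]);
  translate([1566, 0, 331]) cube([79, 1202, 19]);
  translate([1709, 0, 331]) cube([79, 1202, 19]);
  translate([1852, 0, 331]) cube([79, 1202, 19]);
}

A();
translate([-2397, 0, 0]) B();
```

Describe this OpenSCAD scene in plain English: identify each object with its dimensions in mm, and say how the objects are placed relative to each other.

A is a spool: two coaxial disc flanges of radius 89 mm and thickness 20 mm, joined by a core cylinder of radius 20 mm and height 261 mm. The lower flange rests on z = 0 and the three cylinders share a vertical axis.

B is a bed frame 2067 mm long (x) by 1202 mm wide (y). Four 72×72 mm corner posts, 419 mm tall, at the corners of the footprint. Four rails of 30 mm thickness and 134 mm height run between adjacent posts with their undersides at z = 197 mm, their outer faces flush with the outside of the frame (the two x-running rails run between the posts' inner faces; the two y-running rails run between the posts' inner faces). 13 slats, each 79 mm wide (x) and 19 mm thick, lie across the top of the two x-running rails, running the full 1202 mm width of the frame in y; the slats are evenly spaced along x between the inner faces of the end posts with equal gaps (rounded down to the nearest mm) at the −x end and between each pair — any rounding remainder accumulates at the +x end.

The bed frame is on the floor beside the spool on its −x side.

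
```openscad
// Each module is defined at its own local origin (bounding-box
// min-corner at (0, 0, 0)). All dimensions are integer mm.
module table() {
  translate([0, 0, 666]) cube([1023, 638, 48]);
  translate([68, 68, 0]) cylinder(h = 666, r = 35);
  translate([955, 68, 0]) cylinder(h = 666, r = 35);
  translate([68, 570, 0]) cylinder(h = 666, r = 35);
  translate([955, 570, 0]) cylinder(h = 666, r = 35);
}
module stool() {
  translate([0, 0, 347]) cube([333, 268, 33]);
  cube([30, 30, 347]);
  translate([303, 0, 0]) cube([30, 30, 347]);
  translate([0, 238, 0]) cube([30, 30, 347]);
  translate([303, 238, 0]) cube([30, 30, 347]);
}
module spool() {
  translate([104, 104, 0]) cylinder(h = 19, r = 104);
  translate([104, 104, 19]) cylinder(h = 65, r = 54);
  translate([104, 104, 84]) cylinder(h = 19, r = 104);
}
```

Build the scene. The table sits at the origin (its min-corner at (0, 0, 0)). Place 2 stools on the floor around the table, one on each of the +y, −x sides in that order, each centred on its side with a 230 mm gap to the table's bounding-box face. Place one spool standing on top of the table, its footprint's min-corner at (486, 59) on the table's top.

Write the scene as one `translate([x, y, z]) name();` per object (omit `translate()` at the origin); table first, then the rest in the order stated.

table();
translate([345, 868, 0]) stool();
translate([-563, 185, 0]) stool();
translate([486, 59, 714]) spool();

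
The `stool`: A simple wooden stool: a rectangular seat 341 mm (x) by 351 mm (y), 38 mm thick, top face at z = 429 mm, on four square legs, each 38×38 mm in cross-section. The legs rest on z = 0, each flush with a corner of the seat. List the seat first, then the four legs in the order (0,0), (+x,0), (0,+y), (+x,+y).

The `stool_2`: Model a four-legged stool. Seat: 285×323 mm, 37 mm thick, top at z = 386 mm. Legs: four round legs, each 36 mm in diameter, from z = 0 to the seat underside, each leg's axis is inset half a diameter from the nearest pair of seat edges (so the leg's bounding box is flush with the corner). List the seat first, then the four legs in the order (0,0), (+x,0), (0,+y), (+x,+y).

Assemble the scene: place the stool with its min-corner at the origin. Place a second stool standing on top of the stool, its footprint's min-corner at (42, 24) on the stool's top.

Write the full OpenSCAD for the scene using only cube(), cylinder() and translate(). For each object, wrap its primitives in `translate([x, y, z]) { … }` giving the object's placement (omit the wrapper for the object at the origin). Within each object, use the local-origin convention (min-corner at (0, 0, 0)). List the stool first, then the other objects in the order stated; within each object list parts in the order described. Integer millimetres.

translate([0, 0, 391]) cube([341, 351, 38]);
cube([38, 38, 391]);
translate([303, 0, 0]) cube([38, 38, 391]);
translate([0, 313, 0]) cube([38, 38, 391]);
translate([303, 313, 0]) cube([38, 38, 391]);
translate([42, 24, 429]) {
  translate([0, 0, 349]) cube([285, 323, 37]);
  translate([18, 18, 0]) cylinder(h = 349, r = 18);
  translate([267, 18, 0]) cylinder(h = 349, r = 18);
  translate([18, 305, 0]) cylinder(h = 349, r = 18);
  translate([267, 305, 0]) cylinder(h = 349, r = 18);
}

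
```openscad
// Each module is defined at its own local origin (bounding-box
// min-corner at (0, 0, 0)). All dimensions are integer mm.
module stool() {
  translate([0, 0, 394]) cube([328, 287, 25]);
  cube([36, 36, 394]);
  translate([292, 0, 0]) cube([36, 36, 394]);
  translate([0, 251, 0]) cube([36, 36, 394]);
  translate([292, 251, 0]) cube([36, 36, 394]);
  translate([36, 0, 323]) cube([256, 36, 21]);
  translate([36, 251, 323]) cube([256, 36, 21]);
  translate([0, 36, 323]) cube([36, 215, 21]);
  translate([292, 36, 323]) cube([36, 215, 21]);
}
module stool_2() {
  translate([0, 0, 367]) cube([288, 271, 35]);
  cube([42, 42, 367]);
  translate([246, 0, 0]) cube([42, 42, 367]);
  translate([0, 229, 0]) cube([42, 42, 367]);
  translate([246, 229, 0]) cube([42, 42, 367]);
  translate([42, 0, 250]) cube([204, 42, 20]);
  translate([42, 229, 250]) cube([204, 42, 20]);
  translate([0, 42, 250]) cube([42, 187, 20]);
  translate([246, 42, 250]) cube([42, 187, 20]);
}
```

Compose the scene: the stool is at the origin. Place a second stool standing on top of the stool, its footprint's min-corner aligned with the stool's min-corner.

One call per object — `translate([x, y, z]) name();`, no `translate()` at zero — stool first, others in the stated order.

stool();
translate([0, 0, 419]) stool_2();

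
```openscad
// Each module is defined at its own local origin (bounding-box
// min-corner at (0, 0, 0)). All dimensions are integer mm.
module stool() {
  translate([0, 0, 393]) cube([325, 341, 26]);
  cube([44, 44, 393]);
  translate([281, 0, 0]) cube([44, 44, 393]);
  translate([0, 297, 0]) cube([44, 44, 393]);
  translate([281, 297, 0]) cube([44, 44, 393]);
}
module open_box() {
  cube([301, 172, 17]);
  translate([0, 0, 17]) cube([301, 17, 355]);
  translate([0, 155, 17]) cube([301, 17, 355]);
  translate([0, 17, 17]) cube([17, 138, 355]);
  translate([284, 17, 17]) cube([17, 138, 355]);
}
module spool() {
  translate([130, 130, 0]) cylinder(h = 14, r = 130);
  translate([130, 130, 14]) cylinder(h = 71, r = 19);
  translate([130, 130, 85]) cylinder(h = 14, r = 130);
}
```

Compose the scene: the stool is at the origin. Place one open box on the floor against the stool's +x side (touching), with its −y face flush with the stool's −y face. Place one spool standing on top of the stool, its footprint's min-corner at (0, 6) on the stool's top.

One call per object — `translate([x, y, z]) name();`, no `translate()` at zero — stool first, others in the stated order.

stool();
translate([325, 0, 0]) open_box();
translate([0, 6, 419]) spool();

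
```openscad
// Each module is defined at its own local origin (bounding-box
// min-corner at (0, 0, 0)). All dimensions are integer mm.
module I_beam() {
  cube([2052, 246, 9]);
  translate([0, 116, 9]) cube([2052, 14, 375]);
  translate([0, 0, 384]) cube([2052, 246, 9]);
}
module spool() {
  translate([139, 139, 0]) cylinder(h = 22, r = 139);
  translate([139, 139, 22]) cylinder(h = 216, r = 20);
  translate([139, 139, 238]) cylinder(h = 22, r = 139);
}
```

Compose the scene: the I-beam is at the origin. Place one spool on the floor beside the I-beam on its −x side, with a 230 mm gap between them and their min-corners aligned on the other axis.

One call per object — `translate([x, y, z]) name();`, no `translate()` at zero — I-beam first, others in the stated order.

I_beam();
translate([-508, 0, 0]) spool();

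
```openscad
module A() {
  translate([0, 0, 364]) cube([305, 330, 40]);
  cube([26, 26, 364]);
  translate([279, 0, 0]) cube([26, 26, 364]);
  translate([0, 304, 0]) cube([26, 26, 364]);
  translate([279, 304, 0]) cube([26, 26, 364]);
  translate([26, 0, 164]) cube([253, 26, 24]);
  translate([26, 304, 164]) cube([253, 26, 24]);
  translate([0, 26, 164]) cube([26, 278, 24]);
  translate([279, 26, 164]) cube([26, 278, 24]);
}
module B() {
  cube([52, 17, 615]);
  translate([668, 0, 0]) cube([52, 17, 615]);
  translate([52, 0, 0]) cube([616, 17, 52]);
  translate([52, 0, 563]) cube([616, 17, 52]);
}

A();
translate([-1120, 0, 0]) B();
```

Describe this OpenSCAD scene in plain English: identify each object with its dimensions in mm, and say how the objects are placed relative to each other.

A is a simple wooden stool: a rectangular seat 305 mm (x) by 330 mm (y), 40 mm thick, top face at z = 404 mm, on four square legs, each 26×26 mm in cross-section. The legs rest on z = 0, each flush with a corner of the seat. Four stretchers, 26 mm wide and 24 mm tall, connect adjacent legs with their undersides at z = 164 mm, each running between the inner faces of the legs it joins and aligned with the legs' outer faces on the other axis.

B is a rectangular picture frame lying in the x–z plane (depth along y). The opening is 616 mm wide (x) by 511 mm tall (z), surrounded by a border 52 mm wide on all four sides. The frame is 17 mm deep and is made of two full-height vertical stiles with two horizontal rails fitted between them.

The picture frame is on the floor beside the stool on its −x side.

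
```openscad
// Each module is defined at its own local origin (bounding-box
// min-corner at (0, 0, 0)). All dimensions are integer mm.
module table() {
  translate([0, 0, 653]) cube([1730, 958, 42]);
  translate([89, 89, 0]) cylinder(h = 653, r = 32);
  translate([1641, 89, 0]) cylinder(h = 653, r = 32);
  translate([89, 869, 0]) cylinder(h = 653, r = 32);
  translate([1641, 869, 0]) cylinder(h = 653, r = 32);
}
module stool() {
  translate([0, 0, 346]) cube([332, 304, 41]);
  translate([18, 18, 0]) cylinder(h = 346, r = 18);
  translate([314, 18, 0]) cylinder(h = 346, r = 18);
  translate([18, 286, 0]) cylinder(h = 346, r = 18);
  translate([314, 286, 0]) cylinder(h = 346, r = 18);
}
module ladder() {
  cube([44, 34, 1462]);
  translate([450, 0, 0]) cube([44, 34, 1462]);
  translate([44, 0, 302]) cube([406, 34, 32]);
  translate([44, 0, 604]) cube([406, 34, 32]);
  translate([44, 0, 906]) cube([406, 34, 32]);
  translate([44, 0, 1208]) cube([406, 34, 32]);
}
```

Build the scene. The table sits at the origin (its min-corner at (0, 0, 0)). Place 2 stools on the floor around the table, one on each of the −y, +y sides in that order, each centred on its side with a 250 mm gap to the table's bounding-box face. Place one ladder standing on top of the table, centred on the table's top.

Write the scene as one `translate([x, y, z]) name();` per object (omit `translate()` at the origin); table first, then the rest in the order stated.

table();
translate([699, -554, 0]) stool();
translate([699, 1208, 0]) stool();
translate([618, 462, 695]) ladder();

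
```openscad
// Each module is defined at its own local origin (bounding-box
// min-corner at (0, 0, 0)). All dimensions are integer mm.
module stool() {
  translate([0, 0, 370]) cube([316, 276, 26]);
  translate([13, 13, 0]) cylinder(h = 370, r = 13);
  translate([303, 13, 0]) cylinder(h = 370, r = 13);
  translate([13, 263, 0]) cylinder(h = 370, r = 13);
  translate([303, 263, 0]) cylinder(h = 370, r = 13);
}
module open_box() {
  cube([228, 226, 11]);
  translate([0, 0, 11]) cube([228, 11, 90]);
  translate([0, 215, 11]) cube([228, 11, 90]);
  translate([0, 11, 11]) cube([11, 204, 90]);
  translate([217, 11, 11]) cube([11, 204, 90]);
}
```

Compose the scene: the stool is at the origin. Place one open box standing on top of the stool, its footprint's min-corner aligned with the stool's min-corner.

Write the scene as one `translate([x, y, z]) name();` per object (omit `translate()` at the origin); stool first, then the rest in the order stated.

stool();
translate([0, 0, 396]) open_box();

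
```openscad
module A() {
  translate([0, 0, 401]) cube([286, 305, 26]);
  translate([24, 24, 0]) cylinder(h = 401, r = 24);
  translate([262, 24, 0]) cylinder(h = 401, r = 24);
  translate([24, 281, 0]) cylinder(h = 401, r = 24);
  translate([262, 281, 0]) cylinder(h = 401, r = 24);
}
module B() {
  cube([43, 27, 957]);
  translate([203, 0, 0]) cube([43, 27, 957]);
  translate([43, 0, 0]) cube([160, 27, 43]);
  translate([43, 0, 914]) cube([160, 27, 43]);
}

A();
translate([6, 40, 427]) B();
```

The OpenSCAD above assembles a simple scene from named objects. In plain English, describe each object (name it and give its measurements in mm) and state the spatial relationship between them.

A is a simple wooden stool: a rectangular seat 286 mm (x) by 305 mm (y), 26 mm thick, top face at z = 427 mm, on four round legs, each 48 mm in diameter. The legs rest on z = 0, each leg's axis is inset half a diameter from the nearest pair of seat edges (so the leg's bounding box is flush with the corner).

B is a rectangular picture frame lying in the x–z plane (depth along y). The opening is 160 mm wide (x) by 871 mm tall (z), surrounded by a border 43 mm wide on all four sides. The frame is 27 mm deep and is made of two full-height vertical stiles with two horizontal rails fitted between them.

The picture frame is on top of the stool.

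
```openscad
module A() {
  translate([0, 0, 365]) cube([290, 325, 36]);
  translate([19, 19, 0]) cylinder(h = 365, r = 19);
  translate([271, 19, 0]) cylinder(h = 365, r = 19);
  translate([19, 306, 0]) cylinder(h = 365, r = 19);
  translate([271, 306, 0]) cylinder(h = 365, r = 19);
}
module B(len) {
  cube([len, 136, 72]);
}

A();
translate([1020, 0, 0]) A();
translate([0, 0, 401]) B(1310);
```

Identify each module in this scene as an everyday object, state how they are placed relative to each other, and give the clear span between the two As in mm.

A is a stool. B is a beam. A beam spans the tops of two stools. The clear span between the two stools is 730 mm.

Second stool starts at x = 1020; first ends at x = 290; clear span = 1020 − 290 = 730 mm.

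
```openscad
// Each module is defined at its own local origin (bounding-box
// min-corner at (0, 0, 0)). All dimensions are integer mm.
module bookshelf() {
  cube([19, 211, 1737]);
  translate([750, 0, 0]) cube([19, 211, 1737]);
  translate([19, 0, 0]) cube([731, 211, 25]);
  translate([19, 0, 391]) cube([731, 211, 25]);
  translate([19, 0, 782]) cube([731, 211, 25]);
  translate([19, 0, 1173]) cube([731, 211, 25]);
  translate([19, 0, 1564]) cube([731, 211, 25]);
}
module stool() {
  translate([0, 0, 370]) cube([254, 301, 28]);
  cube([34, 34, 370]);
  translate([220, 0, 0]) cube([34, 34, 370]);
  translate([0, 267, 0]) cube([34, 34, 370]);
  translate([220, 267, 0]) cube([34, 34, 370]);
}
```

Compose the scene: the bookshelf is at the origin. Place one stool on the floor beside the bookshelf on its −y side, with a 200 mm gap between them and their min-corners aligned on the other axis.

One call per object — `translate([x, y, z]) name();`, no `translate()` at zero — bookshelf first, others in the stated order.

bookshelf();
translate([0, -501, 0]) stool();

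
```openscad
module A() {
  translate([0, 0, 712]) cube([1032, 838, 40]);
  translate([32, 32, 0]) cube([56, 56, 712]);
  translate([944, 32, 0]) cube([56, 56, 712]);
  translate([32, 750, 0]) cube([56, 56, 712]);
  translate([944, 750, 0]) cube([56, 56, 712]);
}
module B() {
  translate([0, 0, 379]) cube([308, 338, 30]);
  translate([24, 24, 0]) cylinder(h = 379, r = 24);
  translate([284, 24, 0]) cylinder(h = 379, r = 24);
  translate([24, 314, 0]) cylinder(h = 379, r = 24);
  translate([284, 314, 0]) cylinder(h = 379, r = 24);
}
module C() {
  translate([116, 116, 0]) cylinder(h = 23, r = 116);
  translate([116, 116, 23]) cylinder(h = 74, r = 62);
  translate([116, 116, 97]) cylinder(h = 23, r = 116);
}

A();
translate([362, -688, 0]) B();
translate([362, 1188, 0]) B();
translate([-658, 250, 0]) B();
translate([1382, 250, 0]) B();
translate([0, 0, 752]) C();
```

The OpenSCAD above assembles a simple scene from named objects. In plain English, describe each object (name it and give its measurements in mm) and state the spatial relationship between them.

A is a table: top 1032 mm (x) × 838 mm (y), 40 mm thick, upper face at z = 752 mm, on four 56×56 mm square legs, each inset 32 mm from the nearest pair of top edges, running from z = 0 to the bottom of the top.

B is a four-legged stool. The seat is a 308×338×30 mm slab whose top surface is at z = 409 mm; four round legs, each 48 mm in diameter, run from the floor (z = 0) to the underside of the seat, each leg's axis is inset half a diameter from the nearest pair of seat edges (so the leg's bounding box is flush with the corner).

C is a spool: two coaxial disc flanges of radius 116 mm and thickness 23 mm, joined by a core cylinder of radius 62 mm and height 74 mm. The lower flange rests on z = 0 and the three cylinders share a vertical axis.

Four stools sit around the table at the −y, +y, −x, +x sides. The spool is on top of the table.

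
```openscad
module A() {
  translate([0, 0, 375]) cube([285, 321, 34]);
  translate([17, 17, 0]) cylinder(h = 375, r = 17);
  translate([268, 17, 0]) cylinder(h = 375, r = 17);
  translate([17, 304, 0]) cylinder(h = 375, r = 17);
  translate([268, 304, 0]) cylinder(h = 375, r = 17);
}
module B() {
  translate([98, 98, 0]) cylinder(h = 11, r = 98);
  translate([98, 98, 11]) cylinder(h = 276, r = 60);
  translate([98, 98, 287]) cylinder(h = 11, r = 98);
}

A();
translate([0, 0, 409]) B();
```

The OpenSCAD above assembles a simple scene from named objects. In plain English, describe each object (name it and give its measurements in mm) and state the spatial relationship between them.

A is a four-legged stool. The seat is 285×321 mm, 34 mm thick, top at z = 409 mm. It stands on four round legs, each 34 mm in diameter, from z = 0 to the seat underside, each leg's axis is inset half a diameter from the nearest pair of seat edges (so the leg's bounding box is flush with the corner).

B is a spool: two coaxial disc flanges of radius 98 mm and thickness 11 mm, joined by a core cylinder of radius 60 mm and height 276 mm. The lower flange rests on z = 0 and the three cylinders share a vertical axis.

The spool is on top of the stool.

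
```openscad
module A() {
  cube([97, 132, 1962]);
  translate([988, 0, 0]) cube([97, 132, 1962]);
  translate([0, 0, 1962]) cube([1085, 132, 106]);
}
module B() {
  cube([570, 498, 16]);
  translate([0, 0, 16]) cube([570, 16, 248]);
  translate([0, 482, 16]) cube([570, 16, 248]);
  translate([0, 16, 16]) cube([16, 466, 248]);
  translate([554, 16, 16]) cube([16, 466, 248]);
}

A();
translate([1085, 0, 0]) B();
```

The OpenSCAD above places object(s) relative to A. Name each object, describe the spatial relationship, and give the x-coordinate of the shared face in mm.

A is a door frame. B is an open box. The open box is against the door frame's +x side, with their −y faces flush. The x-coordinate of the shared face is 1085 mm.

The door frame's +x face and the open box's −x face are both at x = 1085 mm.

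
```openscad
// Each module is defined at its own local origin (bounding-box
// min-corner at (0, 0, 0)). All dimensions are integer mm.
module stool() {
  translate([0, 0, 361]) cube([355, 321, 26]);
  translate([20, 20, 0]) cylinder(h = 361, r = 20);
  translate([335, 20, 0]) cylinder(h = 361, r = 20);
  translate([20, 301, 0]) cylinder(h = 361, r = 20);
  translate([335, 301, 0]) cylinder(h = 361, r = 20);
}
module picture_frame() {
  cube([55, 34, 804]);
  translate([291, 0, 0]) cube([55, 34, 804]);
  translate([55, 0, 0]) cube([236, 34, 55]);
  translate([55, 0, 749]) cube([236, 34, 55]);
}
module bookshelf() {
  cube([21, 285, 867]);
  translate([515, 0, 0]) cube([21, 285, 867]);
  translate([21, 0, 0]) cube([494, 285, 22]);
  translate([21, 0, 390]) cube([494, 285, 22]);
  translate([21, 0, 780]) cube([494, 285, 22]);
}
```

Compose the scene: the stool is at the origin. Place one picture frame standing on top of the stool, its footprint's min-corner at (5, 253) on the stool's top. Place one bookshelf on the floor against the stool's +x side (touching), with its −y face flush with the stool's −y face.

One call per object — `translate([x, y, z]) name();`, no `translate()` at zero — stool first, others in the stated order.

stool();
translate([5, 253, 387]) picture_frame();
translate([355, 0, 0]) bookshelf();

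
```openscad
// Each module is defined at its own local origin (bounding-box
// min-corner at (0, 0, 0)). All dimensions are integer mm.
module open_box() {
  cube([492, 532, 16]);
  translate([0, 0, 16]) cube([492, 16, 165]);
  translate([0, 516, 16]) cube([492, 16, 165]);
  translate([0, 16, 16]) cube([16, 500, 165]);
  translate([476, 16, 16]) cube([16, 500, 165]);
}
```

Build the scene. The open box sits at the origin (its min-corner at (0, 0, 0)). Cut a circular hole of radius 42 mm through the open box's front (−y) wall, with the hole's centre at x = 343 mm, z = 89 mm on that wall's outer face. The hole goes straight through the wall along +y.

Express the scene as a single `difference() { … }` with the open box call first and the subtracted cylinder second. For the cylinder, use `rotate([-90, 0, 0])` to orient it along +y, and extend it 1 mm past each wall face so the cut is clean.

difference() {
  open_box();
  translate([343, -1, 89]) rotate([-90, 0, 0]) cylinder(h = 18, r = 42);
}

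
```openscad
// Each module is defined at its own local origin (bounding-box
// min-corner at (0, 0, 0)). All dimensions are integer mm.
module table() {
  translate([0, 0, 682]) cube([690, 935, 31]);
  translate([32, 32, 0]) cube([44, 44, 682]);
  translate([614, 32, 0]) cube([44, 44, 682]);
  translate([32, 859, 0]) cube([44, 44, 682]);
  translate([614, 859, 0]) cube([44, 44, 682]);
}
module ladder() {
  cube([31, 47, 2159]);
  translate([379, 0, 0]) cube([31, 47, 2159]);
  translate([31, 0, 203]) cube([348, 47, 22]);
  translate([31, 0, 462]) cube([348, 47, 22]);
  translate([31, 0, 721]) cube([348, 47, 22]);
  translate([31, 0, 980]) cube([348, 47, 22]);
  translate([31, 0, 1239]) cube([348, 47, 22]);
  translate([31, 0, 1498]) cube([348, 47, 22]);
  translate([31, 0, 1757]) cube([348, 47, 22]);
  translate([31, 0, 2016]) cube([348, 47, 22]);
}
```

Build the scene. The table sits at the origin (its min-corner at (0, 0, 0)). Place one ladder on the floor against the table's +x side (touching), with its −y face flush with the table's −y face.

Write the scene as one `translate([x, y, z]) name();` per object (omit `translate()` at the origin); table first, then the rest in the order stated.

table();
translate([690, 0, 0]) ladder();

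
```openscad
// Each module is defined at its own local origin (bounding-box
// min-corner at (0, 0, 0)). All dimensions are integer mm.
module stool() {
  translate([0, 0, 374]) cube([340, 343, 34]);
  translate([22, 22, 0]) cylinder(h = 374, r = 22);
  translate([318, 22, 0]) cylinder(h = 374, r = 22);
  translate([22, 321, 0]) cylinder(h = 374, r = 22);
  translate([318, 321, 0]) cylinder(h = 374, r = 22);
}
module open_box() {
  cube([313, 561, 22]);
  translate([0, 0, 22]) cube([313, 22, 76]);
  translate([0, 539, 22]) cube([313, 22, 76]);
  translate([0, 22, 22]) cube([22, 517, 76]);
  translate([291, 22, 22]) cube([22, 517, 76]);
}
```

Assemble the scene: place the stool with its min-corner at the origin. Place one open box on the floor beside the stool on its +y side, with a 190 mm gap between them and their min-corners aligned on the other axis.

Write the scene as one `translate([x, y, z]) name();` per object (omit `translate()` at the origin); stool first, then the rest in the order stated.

stool();
translate([0, 533, 0]) open_box();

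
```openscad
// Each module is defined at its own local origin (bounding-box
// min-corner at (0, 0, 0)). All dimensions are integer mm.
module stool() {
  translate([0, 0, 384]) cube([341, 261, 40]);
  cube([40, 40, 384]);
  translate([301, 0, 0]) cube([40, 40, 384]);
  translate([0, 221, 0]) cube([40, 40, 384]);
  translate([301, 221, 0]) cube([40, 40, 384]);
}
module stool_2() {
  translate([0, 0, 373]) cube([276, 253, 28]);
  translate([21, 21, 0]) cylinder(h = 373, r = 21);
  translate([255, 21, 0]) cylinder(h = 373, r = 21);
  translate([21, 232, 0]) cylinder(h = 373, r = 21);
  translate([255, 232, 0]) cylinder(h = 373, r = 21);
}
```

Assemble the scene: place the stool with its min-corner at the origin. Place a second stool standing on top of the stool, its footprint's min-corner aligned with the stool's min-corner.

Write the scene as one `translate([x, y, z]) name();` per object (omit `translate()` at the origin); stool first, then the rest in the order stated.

stool();
translate([0, 0, 424]) stool_2();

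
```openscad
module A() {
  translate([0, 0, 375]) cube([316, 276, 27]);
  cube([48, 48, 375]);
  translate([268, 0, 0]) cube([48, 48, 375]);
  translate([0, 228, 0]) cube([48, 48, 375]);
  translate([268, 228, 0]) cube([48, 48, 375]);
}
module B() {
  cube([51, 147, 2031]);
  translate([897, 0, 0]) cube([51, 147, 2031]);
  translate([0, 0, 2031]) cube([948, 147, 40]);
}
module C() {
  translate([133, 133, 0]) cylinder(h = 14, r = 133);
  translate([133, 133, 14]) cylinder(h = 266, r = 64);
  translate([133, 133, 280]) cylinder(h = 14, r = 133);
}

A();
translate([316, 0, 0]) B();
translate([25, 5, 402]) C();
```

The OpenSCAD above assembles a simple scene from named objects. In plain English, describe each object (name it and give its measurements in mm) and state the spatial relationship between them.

A is a four-legged stool. The seat is a 316×276×27 mm slab whose top surface is at z = 402 mm; four square legs, each 48×48 mm in cross-section, run from the floor (z = 0) to the underside of the seat, each flush with a corner of the seat.

B is a rectangular door frame: two vertical jambs of 51×147 mm section, 2031 mm tall, with a clear opening 846 mm wide between their inner faces. A header 40 mm tall and 147 mm deep lies on top of the jambs and spans the full outside width.

C is a spool: two coaxial disc flanges of radius 133 mm and thickness 14 mm, joined by a core cylinder of radius 64 mm and height 266 mm. The lower flange rests on z = 0 and the three cylinders share a vertical axis.

The door frame is against the stool's +x side, with their −y faces flush. The spool is on top of the stool, centred.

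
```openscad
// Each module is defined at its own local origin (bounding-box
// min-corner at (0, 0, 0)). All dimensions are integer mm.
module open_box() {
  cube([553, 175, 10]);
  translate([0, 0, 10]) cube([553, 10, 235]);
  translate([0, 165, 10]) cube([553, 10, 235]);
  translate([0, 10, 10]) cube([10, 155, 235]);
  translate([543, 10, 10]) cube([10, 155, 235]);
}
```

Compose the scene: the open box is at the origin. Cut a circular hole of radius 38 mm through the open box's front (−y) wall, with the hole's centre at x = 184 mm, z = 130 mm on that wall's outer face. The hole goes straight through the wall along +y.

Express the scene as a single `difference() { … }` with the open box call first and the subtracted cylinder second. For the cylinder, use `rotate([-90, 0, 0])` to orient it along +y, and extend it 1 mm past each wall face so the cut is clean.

difference() {
  open_box();
  translate([184, -1, 130]) rotate([-90, 0, 0]) cylinder(h = 12, r = 38);
}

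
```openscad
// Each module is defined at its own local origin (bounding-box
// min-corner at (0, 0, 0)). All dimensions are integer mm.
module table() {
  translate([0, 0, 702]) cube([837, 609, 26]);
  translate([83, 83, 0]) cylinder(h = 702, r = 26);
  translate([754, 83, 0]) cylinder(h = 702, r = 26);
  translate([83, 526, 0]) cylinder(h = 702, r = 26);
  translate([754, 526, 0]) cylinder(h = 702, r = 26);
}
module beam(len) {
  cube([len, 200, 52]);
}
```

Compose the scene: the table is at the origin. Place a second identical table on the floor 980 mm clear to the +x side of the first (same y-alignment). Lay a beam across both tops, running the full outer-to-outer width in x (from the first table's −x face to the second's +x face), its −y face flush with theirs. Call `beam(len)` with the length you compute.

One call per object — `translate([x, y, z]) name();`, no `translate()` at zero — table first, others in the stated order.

table();
translate([1817, 0, 0]) table();
translate([0, 0, 728]) beam(2654);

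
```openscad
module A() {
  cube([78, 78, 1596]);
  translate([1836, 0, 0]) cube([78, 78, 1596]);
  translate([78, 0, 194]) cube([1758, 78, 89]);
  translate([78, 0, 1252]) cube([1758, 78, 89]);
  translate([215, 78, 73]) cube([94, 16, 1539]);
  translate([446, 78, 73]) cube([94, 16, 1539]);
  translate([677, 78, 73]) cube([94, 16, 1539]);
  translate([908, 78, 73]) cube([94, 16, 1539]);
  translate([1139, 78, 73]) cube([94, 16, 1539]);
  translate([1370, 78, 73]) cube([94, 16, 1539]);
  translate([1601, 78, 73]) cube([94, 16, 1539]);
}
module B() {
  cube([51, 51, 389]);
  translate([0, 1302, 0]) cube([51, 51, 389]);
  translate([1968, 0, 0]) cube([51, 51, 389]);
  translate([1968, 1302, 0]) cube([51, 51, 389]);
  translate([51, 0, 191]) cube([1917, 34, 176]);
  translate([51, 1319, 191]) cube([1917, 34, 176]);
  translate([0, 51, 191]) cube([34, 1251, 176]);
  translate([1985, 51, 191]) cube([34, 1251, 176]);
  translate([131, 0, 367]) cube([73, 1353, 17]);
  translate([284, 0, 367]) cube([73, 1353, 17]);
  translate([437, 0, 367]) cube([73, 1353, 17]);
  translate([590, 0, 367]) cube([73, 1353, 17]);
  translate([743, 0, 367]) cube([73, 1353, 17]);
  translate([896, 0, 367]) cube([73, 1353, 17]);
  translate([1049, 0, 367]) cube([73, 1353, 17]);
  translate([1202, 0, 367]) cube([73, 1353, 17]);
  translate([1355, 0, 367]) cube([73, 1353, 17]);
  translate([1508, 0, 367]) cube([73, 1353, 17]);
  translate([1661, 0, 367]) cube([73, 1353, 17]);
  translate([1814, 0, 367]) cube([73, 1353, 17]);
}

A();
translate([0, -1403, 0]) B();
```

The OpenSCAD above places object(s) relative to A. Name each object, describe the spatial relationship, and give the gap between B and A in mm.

A is a fence section. B is a bed frame. The bed frame is on the floor beside the fence section on its −y side. The gap between the bed frame and the fence section is 50 mm.

The bed frame's nearest face is 50 mm from the fence section's −y face.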